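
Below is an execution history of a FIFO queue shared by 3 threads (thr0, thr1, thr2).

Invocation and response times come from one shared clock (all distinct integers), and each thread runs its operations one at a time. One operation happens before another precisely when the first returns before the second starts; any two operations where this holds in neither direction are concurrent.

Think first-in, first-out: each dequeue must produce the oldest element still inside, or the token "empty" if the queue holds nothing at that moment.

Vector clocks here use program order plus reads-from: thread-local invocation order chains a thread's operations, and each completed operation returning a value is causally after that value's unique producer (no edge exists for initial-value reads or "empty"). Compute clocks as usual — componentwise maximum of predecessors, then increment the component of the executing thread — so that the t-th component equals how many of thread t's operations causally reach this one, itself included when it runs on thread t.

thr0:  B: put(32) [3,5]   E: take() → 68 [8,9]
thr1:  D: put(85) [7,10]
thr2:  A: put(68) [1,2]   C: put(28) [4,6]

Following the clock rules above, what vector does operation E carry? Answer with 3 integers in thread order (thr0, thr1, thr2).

A, invoked 1, has no incoming edges; only thr2's bump applies → (0, 0, 1)
D, invoked 7, has no incoming edges; only thr1's bump applies → (0, 1, 0)
B, invoked 3, has no incoming edges; only thr0's bump applies → (1, 0, 0)
merge at C (invoked 4): VC(A)=(0, 0, 1), own-thread bump on thr2 → (0, 0, 2)
merge at E (invoked 8): VC(A)=(0, 0, 1), VC(B)=(1, 0, 0), own-thread bump on thr0 → (2, 0, 1)
target: VC(E) = (2, 0, 1)

(2, 0, 1)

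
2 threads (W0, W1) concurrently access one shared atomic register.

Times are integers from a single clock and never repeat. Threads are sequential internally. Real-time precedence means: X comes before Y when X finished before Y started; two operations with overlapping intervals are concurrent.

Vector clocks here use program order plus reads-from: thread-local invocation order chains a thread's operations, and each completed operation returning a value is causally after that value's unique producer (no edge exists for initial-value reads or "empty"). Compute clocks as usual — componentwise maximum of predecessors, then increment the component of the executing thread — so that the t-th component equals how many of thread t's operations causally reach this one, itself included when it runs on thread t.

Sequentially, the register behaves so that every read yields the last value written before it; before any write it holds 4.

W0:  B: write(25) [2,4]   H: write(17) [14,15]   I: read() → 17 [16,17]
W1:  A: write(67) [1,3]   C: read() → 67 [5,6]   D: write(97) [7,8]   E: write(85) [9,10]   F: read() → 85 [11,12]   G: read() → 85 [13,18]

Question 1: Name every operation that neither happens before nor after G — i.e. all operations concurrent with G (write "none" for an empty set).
overlap test against G [13,18]: concurrent iff the interval meets 13..18
A [1,3]: before
B [2,4]: before
C [5,6]: before
D [7,8]: before
E [9,10]: before
F [11,12]: before
H [14,15]: concurrent
I [16,17]: concurrent

H, I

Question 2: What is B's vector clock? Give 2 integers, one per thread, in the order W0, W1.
invoked at 1, A has no predecessors; its own W1 bump gives (0, 1)
invoked at 2, B has no predecessors; its own W0 bump gives (1, 0)
C (invocation 5): componentwise max over VC(A)=(0, 1), +1 at W1, giving (0, 2)
H (invocation 14): componentwise max over VC(B)=(1, 0), +1 at W0, giving (2, 0)
D (invocation 7): componentwise max over VC(C)=(0, 2), +1 at W1, giving (0, 3)
I (invocation 16): componentwise max over VC(H)=(2, 0), +1 at W0, giving (3, 0)
E (invocation 9): componentwise max over VC(D)=(0, 3), +1 at W1, giving (0, 4)
F (invocation 11): componentwise max over VC(E)=(0, 4), +1 at W1, giving (0, 5)
G (invocation 13): componentwise max over VC(E)=(0, 4), VC(F)=(0, 5), +1 at W1, giving (0, 6)
target: VC(B) = (1, 0)

(1, 0)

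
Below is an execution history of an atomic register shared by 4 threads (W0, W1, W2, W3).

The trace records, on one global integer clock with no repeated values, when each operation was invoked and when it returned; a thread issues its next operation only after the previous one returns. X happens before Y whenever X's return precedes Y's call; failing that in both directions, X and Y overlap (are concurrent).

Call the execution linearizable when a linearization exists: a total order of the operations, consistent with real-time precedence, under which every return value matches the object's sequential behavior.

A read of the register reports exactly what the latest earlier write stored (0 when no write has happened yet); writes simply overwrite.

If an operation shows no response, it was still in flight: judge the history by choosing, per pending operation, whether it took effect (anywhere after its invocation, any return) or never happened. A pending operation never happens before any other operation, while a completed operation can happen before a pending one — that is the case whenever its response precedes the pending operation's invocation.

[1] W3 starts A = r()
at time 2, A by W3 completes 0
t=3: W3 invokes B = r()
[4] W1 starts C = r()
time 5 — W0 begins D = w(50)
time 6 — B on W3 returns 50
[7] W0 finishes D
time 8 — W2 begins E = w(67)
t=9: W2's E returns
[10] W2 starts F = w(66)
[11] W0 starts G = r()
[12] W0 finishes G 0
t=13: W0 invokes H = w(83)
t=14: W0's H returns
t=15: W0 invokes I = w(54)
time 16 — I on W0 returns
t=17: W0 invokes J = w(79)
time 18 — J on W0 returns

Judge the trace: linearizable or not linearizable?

cut after 11 events: linearizable; cut after 12 events (G responds, time 12): not linearizable
no legal order exists: 2 real-time-consistent candidates over 5 completed atomic register operations, all rejected
completion choices over the 2 pending operations (C, F) were checked; none helps
for example A, B, D, E, G (pending dropped) fails at step 2: B r() → 50 is not legal there
for example A, D, B, E, G (pending dropped) fails at step 5: G r() → 0 is not legal there

not linearizable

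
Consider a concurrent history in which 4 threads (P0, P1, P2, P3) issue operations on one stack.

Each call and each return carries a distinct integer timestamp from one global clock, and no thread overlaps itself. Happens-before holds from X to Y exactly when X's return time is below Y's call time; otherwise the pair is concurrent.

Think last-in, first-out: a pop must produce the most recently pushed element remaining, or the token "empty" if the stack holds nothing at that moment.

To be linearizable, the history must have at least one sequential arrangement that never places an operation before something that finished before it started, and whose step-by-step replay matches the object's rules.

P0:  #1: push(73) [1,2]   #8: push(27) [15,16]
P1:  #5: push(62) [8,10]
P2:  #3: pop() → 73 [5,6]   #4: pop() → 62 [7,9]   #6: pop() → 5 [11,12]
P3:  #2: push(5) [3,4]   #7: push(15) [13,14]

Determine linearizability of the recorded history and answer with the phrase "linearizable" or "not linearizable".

events 1..5 are fine; event 6 — the response of #3 at time 6 — makes the prefix non-linearizable
the completed operations (3 total) allow one real-time order; the stack replay rejects it
e.g. #1, #2, #3: illegal at step 3, since #3 pop() → 73 cannot apply there

not linearizable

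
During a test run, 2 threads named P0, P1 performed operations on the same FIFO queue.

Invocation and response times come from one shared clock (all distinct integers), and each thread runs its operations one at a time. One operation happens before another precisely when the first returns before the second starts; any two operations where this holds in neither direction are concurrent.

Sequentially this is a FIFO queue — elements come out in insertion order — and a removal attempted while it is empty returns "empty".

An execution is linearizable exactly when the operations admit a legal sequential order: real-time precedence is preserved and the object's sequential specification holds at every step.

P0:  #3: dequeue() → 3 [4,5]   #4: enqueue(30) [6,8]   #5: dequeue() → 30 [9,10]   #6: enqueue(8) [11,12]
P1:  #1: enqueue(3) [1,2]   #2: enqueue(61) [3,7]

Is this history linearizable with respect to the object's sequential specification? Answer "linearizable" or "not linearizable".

linearizable

a witness: #1, #3, #4, #2, #5, #6
after step 1 (#1 enqueue(3)): queue <3>
after step 2 (#3 dequeue() → 3): queue <>
after step 3 (#4 enqueue(30)): queue <30>
after step 4 (#2 enqueue(61)): queue <30,61>
after step 5 (#5 dequeue() → 30): queue <61>
after step 6 (#6 enqueue(8)): queue <61,8>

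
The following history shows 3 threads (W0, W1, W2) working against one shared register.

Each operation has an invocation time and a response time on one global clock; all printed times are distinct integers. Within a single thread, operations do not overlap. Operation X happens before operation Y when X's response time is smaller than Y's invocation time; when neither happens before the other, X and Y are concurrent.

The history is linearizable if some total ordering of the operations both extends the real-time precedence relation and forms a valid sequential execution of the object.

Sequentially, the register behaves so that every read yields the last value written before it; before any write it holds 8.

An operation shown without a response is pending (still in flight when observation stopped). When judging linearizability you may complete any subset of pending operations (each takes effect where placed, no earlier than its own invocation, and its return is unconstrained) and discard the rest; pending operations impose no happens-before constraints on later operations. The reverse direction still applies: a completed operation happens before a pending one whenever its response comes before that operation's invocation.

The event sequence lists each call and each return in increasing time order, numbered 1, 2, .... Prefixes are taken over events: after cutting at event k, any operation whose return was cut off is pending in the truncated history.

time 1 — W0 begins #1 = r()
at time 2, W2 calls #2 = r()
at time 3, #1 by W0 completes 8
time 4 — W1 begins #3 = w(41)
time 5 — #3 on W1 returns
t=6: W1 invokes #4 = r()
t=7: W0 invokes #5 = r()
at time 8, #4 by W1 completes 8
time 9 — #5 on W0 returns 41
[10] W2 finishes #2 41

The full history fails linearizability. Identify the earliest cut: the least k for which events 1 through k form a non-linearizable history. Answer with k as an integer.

8

one valid order for events 1..7 is #1, #2, #3:
step 1: #1 r() → 8 — value 8
step 2: #2 r() (pending, included) — value 8
step 3: #3 w(41) — value 41
event 8 — #4's response, time 8 — after it, nothing linearizes
include/drop combinations of the 2 pending operations (#2, #5) were all tried; none helps
one such order, #1, #3, #4 (pending dropped), breaks at step 3 where #4 r() → 8 is illegal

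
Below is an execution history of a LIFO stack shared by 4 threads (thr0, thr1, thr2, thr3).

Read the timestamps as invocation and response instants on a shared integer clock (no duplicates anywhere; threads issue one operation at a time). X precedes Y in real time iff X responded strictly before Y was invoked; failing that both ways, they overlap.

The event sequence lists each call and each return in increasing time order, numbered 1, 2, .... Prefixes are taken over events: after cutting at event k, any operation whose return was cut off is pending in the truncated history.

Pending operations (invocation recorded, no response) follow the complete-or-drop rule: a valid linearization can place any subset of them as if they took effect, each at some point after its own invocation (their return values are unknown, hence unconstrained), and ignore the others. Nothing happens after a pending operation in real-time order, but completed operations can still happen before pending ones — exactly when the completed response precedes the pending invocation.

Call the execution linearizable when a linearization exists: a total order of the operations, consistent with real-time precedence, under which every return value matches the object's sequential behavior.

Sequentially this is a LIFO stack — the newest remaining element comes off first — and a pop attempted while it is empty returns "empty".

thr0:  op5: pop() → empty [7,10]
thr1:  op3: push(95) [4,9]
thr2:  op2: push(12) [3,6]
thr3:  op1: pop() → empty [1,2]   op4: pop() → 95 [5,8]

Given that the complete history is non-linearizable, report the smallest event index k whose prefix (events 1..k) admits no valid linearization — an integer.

10

a valid linearization of events 1..9 exists, for instance op1, op2, op3, op4:
step 1: op1 pop() → empty — stack <>
step 2: op2 push(12) — stack <12>
step 3: op3 push(95) — stack <12,95>
step 4: op4 pop() → 95 — stack <12>
include event 10 — op5 responding at 10 — and every candidate order breaks
for example op1, op2, op3, op4, op5 fails at step 5: op5 pop() → empty is not legal there
for example op1, op2, op3, op5, op4 fails at step 4: op5 pop() → empty is not legal there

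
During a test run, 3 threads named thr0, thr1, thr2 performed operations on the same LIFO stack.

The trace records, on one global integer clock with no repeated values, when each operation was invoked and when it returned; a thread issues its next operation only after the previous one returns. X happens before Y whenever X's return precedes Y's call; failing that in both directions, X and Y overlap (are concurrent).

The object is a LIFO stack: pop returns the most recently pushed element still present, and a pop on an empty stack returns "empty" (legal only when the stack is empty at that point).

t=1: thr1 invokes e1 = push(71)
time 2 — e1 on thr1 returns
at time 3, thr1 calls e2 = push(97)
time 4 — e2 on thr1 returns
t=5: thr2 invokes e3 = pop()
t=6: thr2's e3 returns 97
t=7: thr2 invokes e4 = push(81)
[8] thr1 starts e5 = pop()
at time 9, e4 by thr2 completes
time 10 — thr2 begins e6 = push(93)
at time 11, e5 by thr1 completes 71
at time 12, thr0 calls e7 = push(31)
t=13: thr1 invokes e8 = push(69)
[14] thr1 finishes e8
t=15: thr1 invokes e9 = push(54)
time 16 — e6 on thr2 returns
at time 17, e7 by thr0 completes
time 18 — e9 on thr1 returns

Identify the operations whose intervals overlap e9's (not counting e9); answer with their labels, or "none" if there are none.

e9 spans [15,18]; an op avoiding the whole window 15..18 is ordered, any other is concurrent
e1 [1,2]: before
e2 [3,4]: before
e3 [5,6]: before
e4 [7,9]: before
e5 [8,11]: before
e6 [10,16]: concurrent
e7 [12,17]: concurrent
e8 [13,14]: before

e6, e7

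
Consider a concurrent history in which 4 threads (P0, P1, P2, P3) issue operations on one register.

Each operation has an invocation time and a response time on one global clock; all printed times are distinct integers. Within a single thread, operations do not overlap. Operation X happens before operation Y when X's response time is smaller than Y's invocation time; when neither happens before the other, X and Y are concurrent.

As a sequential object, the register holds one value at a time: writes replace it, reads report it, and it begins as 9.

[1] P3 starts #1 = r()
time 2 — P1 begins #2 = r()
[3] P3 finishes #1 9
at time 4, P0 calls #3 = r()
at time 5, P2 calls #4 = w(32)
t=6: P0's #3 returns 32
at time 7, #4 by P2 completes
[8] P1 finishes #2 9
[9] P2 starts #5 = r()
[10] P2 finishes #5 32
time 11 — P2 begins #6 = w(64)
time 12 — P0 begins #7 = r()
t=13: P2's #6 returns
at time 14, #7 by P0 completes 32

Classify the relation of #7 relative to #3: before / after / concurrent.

#7 spans [12,14], #3 spans [4,6]
resp(#3)=6 < inv(#7)=12

after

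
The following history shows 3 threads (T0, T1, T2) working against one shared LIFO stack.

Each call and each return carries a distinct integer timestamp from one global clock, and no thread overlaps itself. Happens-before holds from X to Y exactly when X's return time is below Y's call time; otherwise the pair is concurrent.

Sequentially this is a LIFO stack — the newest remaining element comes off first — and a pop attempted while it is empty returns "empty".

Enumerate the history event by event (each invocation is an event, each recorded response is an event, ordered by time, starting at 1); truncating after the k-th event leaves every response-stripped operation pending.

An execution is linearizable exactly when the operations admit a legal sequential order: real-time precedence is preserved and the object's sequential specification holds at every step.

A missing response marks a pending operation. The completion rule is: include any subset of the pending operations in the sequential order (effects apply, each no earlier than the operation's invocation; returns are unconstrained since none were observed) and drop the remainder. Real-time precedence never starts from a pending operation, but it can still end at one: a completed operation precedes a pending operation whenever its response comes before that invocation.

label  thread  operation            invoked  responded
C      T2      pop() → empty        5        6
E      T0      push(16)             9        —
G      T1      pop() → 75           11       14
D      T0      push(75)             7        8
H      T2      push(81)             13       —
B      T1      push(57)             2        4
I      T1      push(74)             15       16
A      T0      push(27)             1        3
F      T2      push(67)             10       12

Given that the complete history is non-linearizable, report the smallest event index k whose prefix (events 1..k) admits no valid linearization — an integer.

events 1..5 are linearizable; a witness order is A, B:
1. A push(27), leaving stack <27>
2. B push(57), leaving stack <27,57>
once event 6 joins (C's response, time 6), exhaustive search finds no witness
sample order A, B, C stalls at step 3 — C pop() → empty has no legal effect
sample order B, A, C stalls at step 3 — C pop() → empty has no legal effect

6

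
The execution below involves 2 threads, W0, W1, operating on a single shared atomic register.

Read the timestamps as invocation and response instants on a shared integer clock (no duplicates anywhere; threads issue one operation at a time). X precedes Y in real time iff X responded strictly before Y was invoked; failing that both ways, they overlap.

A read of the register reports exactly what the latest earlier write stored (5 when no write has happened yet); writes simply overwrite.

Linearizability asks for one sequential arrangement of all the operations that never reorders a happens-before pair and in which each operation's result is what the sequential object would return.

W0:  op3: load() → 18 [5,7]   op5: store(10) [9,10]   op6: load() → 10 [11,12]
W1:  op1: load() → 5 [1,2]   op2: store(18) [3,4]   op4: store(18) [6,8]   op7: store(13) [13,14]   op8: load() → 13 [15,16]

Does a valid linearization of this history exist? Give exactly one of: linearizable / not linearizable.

linearizable

one valid linearization: op1, op2, op3, op4, op5, op6, op7, op8
after step 1 (op1 load() → 5): value 5
after step 2 (op2 store(18)): value 18
after step 3 (op3 load() → 18): value 18
after step 4 (op4 store(18)): value 18
after step 5 (op5 store(10)): value 10
after step 6 (op6 load() → 10): value 10
after step 7 (op7 store(13)): value 13
after step 8 (op8 load() → 13): value 13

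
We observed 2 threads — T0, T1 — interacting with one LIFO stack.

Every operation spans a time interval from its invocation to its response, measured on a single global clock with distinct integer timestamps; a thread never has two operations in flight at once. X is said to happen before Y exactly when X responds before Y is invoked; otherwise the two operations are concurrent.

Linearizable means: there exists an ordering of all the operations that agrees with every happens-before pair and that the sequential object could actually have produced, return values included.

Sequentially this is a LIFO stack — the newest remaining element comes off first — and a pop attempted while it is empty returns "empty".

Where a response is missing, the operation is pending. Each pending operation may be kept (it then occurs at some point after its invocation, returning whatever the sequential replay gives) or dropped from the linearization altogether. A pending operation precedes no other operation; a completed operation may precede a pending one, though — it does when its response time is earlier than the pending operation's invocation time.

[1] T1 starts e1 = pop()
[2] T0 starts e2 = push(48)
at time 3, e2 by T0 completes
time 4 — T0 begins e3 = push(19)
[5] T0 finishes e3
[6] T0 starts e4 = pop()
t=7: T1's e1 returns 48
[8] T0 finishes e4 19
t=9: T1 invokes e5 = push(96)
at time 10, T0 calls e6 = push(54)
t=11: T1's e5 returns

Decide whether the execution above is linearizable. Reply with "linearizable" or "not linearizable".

linearizable

one valid linearization: e2, e1, e3, e4, e5
1. e2 push(48), leaving stack <48>
2. e1 pop() → 48, leaving stack <>
3. e3 push(19), leaving stack <19>
4. e4 pop() → 19, leaving stack <>
5. e5 push(96), leaving stack <96>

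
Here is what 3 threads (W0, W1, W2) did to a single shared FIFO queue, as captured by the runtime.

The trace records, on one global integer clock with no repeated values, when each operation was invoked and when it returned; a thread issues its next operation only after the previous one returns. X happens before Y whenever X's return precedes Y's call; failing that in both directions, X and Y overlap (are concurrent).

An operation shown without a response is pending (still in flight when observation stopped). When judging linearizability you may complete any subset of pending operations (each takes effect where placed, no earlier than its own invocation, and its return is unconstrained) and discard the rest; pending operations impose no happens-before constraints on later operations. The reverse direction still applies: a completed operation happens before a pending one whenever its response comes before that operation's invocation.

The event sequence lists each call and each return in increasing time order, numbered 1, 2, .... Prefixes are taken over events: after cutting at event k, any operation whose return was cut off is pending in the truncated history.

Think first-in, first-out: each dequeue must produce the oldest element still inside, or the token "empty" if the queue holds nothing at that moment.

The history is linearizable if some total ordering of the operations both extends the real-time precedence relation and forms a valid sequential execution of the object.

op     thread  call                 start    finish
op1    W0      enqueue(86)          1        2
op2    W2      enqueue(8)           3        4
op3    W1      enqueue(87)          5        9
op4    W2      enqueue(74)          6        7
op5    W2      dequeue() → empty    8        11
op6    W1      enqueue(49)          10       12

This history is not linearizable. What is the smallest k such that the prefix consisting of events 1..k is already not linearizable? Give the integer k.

11

one valid order for events 1..10 is op1, op2, op3, op4:
step 1: op1 enqueue(86) — queue <86>
step 2: op2 enqueue(8) — queue <86,8>
step 3: op3 enqueue(87) — queue <86,8,87>
step 4: op4 enqueue(74) — queue <86,8,87,74>
adding event 11 (op5 responds at 11) leaves no legal real-time order
including or dropping the 1 pending operation (op6) in any combination fails
take op1, op2, op3, op4, op5 (pending dropped): step 5 already fails, because op5 dequeue() → empty cannot occur there
take op1, op2, op4, op3, op5 (pending dropped): step 5 already fails, because op5 dequeue() → empty cannot occur there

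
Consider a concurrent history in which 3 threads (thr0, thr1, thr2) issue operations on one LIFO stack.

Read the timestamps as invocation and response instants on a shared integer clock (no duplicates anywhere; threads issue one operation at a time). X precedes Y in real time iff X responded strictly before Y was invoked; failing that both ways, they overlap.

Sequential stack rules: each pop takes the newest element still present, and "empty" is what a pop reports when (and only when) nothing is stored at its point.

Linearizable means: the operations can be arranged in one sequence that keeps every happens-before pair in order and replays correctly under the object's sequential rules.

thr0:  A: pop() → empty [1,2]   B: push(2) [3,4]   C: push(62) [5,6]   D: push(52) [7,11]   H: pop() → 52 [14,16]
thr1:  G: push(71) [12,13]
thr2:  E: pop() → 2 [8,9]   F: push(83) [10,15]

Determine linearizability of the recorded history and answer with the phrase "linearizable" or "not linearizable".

not linearizable

already the first 9 events (up to E's response at time 9) admit no linearization; the first 8 still do
a single order respects real time; the 4 completed LIFO stack operations fail replay along it
including or dropping the 1 pending operation (D) in any combination fails
one such order, A, B, C, E (pending dropped), breaks at step 4 where E pop() → 2 is illegal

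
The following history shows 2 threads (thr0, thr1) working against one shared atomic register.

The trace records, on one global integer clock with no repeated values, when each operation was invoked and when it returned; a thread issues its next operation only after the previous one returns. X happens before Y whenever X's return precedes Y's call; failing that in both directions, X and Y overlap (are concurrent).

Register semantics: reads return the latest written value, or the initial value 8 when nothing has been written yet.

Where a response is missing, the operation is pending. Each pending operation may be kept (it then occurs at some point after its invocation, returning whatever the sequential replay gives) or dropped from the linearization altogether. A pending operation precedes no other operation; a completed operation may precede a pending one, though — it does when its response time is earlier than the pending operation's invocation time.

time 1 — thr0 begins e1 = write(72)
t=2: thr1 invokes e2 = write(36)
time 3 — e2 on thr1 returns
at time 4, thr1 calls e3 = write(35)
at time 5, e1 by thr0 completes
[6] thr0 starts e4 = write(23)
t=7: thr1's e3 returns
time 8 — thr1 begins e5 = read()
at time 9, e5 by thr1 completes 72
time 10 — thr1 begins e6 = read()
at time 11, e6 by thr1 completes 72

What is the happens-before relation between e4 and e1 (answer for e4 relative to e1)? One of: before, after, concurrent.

e4 spans [6,…), e1 spans [1,5]
resp(e1)=5 < inv(e4)=6

after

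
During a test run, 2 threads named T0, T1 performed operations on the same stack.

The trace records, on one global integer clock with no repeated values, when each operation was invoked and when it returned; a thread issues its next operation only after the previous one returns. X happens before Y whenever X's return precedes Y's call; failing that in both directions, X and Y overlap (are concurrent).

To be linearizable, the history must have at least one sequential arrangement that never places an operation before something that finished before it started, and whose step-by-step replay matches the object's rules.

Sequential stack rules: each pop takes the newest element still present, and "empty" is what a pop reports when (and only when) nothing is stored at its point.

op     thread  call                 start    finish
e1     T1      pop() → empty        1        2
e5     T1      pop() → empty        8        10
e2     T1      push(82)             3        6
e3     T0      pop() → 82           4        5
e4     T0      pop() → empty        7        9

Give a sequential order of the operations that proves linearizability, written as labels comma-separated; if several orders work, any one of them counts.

1. e1 pop() → empty, leaving stack <>
2. e2 push(82), leaving stack <82>
3. e3 pop() → 82, leaving stack <>
4. e4 pop() → empty, leaving stack <>
5. e5 pop() → empty, leaving stack <>

e1, e2, e3, e4, e5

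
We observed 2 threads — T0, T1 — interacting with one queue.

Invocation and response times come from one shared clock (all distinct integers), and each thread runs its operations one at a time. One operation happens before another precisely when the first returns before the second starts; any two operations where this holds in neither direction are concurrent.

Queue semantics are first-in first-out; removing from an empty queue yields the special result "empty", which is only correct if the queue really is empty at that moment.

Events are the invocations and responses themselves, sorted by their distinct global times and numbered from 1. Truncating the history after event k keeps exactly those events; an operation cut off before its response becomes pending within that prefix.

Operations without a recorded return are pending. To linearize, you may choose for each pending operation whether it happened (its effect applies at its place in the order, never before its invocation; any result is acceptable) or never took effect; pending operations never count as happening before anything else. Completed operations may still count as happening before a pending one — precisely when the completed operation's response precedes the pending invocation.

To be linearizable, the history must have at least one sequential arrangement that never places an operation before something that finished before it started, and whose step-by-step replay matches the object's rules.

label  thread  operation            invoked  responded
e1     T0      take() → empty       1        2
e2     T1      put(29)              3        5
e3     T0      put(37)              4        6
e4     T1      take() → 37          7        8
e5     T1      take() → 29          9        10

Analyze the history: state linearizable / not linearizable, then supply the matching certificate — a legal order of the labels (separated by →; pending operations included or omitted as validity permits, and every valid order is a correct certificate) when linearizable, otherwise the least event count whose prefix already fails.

after step 1 (e1 take() → empty): queue <>
after step 2 (e3 put(37)): queue <37>
after step 3 (e2 put(29)): queue <37,29>
after step 4 (e4 take() → 37): queue <29>
after step 5 (e5 take() → 29): queue <>

linearizable — witness: e1 → e3 → e2 → e4 → e5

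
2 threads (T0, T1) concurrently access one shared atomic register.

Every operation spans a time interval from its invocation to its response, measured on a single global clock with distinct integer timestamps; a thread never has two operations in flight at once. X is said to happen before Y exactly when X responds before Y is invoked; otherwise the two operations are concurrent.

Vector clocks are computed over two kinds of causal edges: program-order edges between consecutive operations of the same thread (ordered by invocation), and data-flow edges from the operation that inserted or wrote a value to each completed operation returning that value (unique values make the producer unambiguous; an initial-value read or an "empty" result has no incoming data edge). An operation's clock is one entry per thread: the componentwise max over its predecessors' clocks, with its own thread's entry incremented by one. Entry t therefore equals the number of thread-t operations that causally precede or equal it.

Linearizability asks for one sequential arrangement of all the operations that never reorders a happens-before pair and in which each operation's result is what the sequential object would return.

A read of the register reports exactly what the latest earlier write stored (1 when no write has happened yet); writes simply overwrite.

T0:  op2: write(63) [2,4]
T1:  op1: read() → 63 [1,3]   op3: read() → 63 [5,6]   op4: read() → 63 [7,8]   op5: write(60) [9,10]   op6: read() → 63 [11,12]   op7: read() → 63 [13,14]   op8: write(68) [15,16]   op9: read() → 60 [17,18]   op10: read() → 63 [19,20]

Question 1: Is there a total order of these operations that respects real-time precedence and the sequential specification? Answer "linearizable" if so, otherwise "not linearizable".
events 1..11 are fine; event 12 — the response of op6 at time 12 — makes the prefix non-linearizable
checked exhaustively: 2 real-time-consistent orders of 6 completed operations, zero legal atomic register replays
sample order op1, op2, op3, op4, op5, op6 stalls at step 1 — op1 read() → 63 has no legal effect
sample order op2, op1, op3, op4, op5, op6 stalls at step 6 — op6 read() → 63 has no legal effect

not linearizable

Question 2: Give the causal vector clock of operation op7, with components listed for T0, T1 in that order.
op2, invoked 2, has no incoming edges; only T0's bump applies → (1, 0)
op1, invoked 1, takes VC(op2)=(1, 0) under max, adds 1 for T1 → (1, 1)
op3, invoked 5, takes VC(op1)=(1, 1), VC(op2)=(1, 0) under max, adds 1 for T1 → (1, 2)
op4, invoked 7, takes VC(op2)=(1, 0), VC(op3)=(1, 2) under max, adds 1 for T1 → (1, 3)
op5, invoked 9, takes VC(op4)=(1, 3) under max, adds 1 for T1 → (1, 4)
op6, invoked 11, takes VC(op2)=(1, 0), VC(op5)=(1, 4) under max, adds 1 for T1 → (1, 5)
op7, invoked 13, takes VC(op2)=(1, 0), VC(op6)=(1, 5) under max, adds 1 for T1 → (1, 6)
op8, invoked 15, takes VC(op7)=(1, 6) under max, adds 1 for T1 → (1, 7)
op9, invoked 17, takes VC(op5)=(1, 4), VC(op8)=(1, 7) under max, adds 1 for T1 → (1, 8)
op10, invoked 19, takes VC(op2)=(1, 0), VC(op9)=(1, 8) under max, adds 1 for T1 → (1, 9)
target: VC(op7) = (1, 6)

(1, 6)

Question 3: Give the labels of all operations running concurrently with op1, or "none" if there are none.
overlap test against op1 [1,3]: concurrent iff the interval meets 1..3
op2 [2,4]: concurrent
op3 [5,6]: after
op4 [7,8]: after
op5 [9,10]: after
op6 [11,12]: after
op7 [13,14]: after
op8 [15,16]: after
op9 [17,18]: after
op10 [19,20]: after

op2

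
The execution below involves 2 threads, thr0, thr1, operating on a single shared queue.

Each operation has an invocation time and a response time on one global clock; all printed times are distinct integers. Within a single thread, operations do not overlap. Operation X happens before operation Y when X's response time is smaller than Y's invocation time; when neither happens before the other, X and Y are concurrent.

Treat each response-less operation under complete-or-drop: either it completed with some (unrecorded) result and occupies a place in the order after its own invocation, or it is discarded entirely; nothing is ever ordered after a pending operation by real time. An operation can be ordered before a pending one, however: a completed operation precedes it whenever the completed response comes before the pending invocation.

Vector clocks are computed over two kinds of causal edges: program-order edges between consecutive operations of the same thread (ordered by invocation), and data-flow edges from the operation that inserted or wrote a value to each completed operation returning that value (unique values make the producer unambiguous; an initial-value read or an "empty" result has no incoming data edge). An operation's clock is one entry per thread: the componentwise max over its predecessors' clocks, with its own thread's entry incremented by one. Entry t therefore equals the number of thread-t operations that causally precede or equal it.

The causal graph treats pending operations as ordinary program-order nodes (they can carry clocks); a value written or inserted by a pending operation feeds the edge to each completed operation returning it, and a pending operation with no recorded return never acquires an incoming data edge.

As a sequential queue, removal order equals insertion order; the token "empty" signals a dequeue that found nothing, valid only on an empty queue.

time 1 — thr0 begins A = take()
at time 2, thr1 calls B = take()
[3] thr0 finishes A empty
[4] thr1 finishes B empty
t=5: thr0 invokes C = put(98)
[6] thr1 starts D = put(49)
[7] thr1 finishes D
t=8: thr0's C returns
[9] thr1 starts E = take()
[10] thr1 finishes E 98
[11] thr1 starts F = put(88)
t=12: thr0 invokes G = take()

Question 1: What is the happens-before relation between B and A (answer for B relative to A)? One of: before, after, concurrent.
B spans [2,4], A spans [1,3]
the intervals overlap in both directions

concurrent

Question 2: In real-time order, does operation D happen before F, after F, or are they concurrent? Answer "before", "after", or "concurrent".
D spans [6,7], F spans [11,…)
resp(D)=7 < inv(F)=11

before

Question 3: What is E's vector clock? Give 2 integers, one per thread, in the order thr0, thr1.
no predecessors for B (invoked 2): thr1 increments from zero → (0, 1)
no predecessors for A (invoked 1): thr0 increments from zero → (1, 0)
merge at D (invoked 6): VC(B)=(0, 1), own-thread bump on thr1 → (0, 2)
merge at C (invoked 5): VC(A)=(1, 0), own-thread bump on thr0 → (2, 0)
merge at G (invoked 12): VC(C)=(2, 0), own-thread bump on thr0 → (3, 0)
merge at E (invoked 9): VC(C)=(2, 0), VC(D)=(0, 2), own-thread bump on thr1 → (2, 3)
merge at F (invoked 11): VC(E)=(2, 3), own-thread bump on thr1 → (2, 4)
target: VC(E) = (2, 3)

(2, 3)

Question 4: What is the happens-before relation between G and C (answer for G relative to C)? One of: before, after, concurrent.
G spans [12,…), C spans [5,8]
resp(C)=8 < inv(G)=12

after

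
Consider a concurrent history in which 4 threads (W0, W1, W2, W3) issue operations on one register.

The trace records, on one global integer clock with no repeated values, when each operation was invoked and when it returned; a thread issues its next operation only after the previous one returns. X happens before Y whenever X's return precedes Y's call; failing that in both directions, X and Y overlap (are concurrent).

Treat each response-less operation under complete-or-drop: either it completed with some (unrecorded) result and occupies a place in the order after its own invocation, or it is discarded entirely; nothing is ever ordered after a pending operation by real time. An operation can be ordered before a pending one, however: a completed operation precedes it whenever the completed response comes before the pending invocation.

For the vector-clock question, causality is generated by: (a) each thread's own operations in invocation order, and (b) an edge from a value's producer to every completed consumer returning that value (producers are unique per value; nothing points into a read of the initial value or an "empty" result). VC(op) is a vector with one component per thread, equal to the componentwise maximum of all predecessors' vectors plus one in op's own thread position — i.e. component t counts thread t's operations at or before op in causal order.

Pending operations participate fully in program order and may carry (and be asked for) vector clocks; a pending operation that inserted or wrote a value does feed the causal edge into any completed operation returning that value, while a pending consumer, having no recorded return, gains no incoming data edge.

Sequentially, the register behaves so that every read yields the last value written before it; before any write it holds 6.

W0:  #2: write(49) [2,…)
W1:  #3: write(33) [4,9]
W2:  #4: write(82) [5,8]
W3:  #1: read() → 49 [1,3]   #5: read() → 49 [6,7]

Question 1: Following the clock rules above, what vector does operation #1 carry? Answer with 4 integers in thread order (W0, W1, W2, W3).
#4 (invocation 5): nothing precedes it; W2's component alone gives (0, 0, 1, 0)
#3 (invocation 4): nothing precedes it; W1's component alone gives (0, 1, 0, 0)
#2 (invocation 2): nothing precedes it; W0's component alone gives (1, 0, 0, 0)
VC(#1, invoked at 1): max of VC(#2)=(1, 0, 0, 0), then +1 on thread W3 → (1, 0, 0, 1)
VC(#5, invoked at 6): max of VC(#1)=(1, 0, 0, 1), VC(#2)=(1, 0, 0, 0), then +1 on thread W3 → (1, 0, 0, 2)
target: VC(#1) = (1, 0, 0, 1)

(1, 0, 0, 1)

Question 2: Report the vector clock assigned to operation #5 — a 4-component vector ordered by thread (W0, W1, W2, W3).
root op #4, invoked 5: fresh clock plus W2's own tick → (0, 0, 1, 0)
root op #3, invoked 4: fresh clock plus W1's own tick → (0, 1, 0, 0)
root op #2, invoked 2: fresh clock plus W0's own tick → (1, 0, 0, 0)
merge at #1 (invoked 1): VC(#2)=(1, 0, 0, 0), own-thread bump on W3 → (1, 0, 0, 1)
merge at #5 (invoked 6): VC(#1)=(1, 0, 0, 1), VC(#2)=(1, 0, 0, 0), own-thread bump on W3 → (1, 0, 0, 2)
target: VC(#5) = (1, 0, 0, 2)

(1, 0, 0, 2)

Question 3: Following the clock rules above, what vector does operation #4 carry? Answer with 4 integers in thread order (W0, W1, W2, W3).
no predecessors for #4 (invoked 5): W2 increments from zero → (0, 0, 1, 0)
no predecessors for #3 (invoked 4): W1 increments from zero → (0, 1, 0, 0)
no predecessors for #2 (invoked 2): W0 increments from zero → (1, 0, 0, 0)
invoked at 1, #1 merges VC(#2)=(1, 0, 0, 0) and bumps W3's slot → (1, 0, 0, 1)
invoked at 6, #5 merges VC(#1)=(1, 0, 0, 1), VC(#2)=(1, 0, 0, 0) and bumps W3's slot → (1, 0, 0, 2)
target: VC(#4) = (0, 0, 1, 0)

(0, 0, 1, 0)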